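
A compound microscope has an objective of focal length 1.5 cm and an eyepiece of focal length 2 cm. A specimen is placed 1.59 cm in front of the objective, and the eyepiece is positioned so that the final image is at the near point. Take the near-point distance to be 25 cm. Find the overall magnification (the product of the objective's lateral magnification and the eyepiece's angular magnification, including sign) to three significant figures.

-225

Objective: 1/d_i = 1/f_obj - 1/d_o = 1/1.5 - 1/1.59 = 0.03774 cm^-1, so d_i = 26.500 cm.
m_obj = -d_i/d_o = -26.500/1.59 = -16.667.
Eyepiece angular magnification (image at near point): M_eye = 1 + D/f_e = 1 + 25/2 = 13.500.
Overall M = m_obj x M_eye = (-16.667)(13.500) = -225.00.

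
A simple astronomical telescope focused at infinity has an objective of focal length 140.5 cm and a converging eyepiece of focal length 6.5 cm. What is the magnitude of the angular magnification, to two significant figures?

|M| = f_obj/|f_eye| = 140.5/6.5 = 21.615.

22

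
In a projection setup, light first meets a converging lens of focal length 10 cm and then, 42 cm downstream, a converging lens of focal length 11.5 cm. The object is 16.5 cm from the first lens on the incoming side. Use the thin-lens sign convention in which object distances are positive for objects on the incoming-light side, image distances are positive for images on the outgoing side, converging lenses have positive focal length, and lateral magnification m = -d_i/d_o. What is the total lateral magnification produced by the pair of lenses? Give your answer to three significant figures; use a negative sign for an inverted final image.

3.46

First lens: d_i1 = 1/(1/10 - 1/16.5) = 25.385 cm.
m_1 = -(25.385)/16.5 = -1.5385.
That image sits 16.615 cm in front of the second lens, so d_o2 = 16.615 cm.
Second lens: d_i2 = 1/(1/11.5 - 1/(16.615)) = 37.353 cm.
m_2 = -(37.353)/(16.615) = -2.2481.
Total m = m_1 x m_2 = (-1.5385)(-2.2481) = 3.4586.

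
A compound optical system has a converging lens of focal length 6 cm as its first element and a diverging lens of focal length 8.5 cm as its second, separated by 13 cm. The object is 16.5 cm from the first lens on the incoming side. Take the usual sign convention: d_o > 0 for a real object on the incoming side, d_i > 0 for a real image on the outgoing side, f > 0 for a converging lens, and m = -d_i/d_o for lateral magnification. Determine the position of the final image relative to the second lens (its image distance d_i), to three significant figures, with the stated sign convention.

-2.51 cm

Lens 1: 1/d_i1 = 1/f_1 - 1/d_o1 = 1/6 - 1/16.5 = 0.10606 cm^-1, so d_i1 = 9.429 cm.
Object distance for lens 2: d_o2 = 13 - 9.429 = 3.571 cm.
Lens 2: 1/d_i2 = 1/f_2 - 1/d_o2 = 1/(-8.5) - 1/(3.571) = -0.39765 cm^-1, so d_i2 = -2.515 cm.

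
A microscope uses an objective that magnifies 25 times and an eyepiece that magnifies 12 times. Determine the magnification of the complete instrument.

The overall magnification of a compound microscope is the product of the objective and eyepiece magnifications:
M = M_obj x M_eye = 25 x 12 = 300.

300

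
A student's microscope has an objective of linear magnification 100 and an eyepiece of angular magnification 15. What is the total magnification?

The overall magnification of a compound microscope is the product of the objective and eyepiece magnifications:
M = M_obj x M_eye = 100 x 15 = 1500.

1500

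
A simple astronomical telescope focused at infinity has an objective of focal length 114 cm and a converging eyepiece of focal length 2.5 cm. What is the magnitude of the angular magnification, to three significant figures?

45.6

|M| = f_obj/|f_eye| = 114/2.5 = 45.600.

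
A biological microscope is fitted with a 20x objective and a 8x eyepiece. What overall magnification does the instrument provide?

160

The overall magnification of a compound microscope is the product of the objective and eyepiece magnifications:
M = M_obj x M_eye = 20 x 8 = 160.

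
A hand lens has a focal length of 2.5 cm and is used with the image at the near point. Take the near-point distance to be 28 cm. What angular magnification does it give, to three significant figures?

M = 1 + D/f = 1 + 28/2.5 = 12.200.

12.2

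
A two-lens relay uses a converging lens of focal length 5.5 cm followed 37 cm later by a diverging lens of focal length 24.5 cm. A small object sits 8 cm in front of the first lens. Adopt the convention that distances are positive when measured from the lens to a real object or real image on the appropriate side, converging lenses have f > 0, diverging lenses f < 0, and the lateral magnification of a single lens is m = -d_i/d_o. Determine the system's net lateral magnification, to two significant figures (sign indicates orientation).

-1.2

Applying the thin-lens equation to the first lens, 1/5.5 = 1/8 + 1/d_i1, which gives d_i1 = 17.600 cm.
Its lateral magnification is m_1 = -d_i1/d_o1 = -(17.600)/8 = -2.2000.
The intermediate image is 17.600 cm to the right of lens 1, so d_o2 = L - d_i1 = 37 - 17.600 = 19.400 cm.
Applying the thin-lens equation again with f_2 = -24.5 cm and d_o2 = 19.400 cm gives d_i2 = -10.827 cm.
m_2 = -(-10.827)/(19.400) = 0.5581.
The system's lateral magnification is m_1 m_2 = (-2.2000)(0.5581) = -1.2278.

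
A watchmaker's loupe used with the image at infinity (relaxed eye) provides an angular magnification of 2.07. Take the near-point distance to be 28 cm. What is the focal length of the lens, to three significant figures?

For the image at infinity, M = D/f.
f = D/M = 28/2.07 = 13.527 cm.

13.5 cm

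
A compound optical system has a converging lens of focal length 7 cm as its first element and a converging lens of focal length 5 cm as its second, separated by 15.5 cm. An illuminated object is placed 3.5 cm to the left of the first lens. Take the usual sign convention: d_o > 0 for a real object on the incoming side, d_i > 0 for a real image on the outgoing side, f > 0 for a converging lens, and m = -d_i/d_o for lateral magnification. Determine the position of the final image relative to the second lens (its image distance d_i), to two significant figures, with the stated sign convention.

6.4 cm

Applying the thin-lens equation to the first lens, 1/7 = 1/3.5 + 1/d_i1, which gives d_i1 = -7.000 cm.
The intermediate image is virtual, 7.000 cm to the left of lens 1, so d_o2 = L - d_i1 = 15.5 - (-7.000) = 22.500 cm.
Applying the thin-lens equation again with f_2 = 5 cm and d_o2 = 22.500 cm gives d_i2 = 6.429 cm.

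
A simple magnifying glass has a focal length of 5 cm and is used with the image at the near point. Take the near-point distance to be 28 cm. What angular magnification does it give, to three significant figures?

6.60

M = 1 + D/f = 1 + 28/5 = 6.600.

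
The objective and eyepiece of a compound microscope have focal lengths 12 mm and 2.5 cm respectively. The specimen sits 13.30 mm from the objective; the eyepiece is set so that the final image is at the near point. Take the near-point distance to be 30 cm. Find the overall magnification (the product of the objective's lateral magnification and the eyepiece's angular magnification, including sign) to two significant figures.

-120

Convert to cm: f_obj = 12 mm = 1.2 cm; d_o = 13.30 mm = 1.33 cm.
Objective: 1/d_i = 1/f_obj - 1/d_o = 1/1.2 - 1/1.33 = 0.08145 cm^-1, so d_i = 12.277 cm.
m_obj = -d_i/d_o = -12.277/1.33 = -9.231.
Eyepiece angular magnification (image at near point): M_eye = 1 + D/f_e = 1 + 30/2.5 = 13.000.
Overall M = m_obj x M_eye = (-9.231)(13.000) = -120.00.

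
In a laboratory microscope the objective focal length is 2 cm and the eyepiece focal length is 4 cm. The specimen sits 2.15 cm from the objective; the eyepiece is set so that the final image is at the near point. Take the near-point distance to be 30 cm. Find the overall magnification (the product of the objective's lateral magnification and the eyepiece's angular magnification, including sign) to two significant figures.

-110

Objective: 1/d_i = 1/f_obj - 1/d_o = 1/2 - 1/2.15 = 0.03488 cm^-1, so d_i = 28.667 cm.
m_obj = -d_i/d_o = -28.667/2.15 = -13.333.
Eyepiece angular magnification (image at near point): M_eye = 1 + D/f_e = 1 + 30/4 = 8.500.
Overall M = m_obj x M_eye = (-13.333)(8.500) = -113.33.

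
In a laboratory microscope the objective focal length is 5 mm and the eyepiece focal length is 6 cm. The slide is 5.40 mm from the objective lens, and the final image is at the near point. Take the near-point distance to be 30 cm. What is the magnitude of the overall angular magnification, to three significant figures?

Convert to cm: f_obj = 5 mm = 0.5 cm; d_o = 5.40 mm = 0.54 cm.
Objective: 1/d_i = 1/f_obj - 1/d_o = 1/0.5 - 1/0.54 = 0.14815 cm^-1, so d_i = 6.750 cm.
m_obj = -d_i/d_o = -6.750/0.54 = -12.500.
Eyepiece angular magnification (image at near point): M_eye = 1 + D/f_e = 1 + 30/6 = 6.000.
Overall M = m_obj x M_eye = (-12.500)(6.000) = -75.00.
|M| = 75.00.

75.0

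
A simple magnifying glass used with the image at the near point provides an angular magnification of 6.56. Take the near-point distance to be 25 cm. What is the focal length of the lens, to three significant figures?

For the image at the near point, M = 1 + D/f.
f = D/(M - 1) = 25/(6.56 - 1) = 4.496 cm.

4.50 cm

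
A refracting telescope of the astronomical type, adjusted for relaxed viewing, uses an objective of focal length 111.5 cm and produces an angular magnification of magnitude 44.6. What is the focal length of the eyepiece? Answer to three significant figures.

|M| = f_obj/f_eye, so f_eye = f_obj/|M| = 111.5/44.6 = 2.500 cm.

2.50 cm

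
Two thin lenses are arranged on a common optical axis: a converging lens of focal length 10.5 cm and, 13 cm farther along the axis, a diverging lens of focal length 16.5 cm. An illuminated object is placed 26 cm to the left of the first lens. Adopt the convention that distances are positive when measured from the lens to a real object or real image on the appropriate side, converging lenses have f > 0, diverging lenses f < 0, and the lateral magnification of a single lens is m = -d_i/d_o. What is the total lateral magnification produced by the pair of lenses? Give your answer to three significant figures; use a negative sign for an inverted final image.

Applying the thin-lens equation to the first lens, 1/10.5 = 1/26 + 1/d_i1, which gives d_i1 = 17.613 cm.
Its lateral magnification is m_1 = -d_i1/d_o1 = -(17.613)/26 = -0.6774.
This image would form 17.613 cm past lens 1, i.e. 4.613 cm beyond lens 2, so it is a virtual object for lens 2: d_o2 = 13 - 17.613 = -4.613 cm.
Applying the thin-lens equation again with f_2 = -16.5 cm and d_o2 = -4.613 cm gives d_i2 = 6.403 cm.
m_2 = -(6.403)/(-4.613) = 1.3881.
Overall magnification: m = m_1 m_2 = -0.9403.

-0.940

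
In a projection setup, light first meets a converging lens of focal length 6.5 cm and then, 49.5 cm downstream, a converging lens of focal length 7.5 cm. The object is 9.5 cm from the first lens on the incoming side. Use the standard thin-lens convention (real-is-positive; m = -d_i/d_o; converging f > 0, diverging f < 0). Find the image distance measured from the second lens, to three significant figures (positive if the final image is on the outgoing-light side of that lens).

Lens 1: 1/d_i1 = 1/f_1 - 1/d_o1 = 1/6.5 - 1/9.5 = 0.04858 cm^-1, so d_i1 = 20.583 cm.
Object distance for lens 2: d_o2 = 49.5 - 20.583 = 28.917 cm.
Lens 2: 1/d_i2 = 1/f_2 - 1/d_o2 = 1/7.5 - 1/(28.917) = 0.09875 cm^-1, so d_i2 = 10.126 cm.

10.1 cm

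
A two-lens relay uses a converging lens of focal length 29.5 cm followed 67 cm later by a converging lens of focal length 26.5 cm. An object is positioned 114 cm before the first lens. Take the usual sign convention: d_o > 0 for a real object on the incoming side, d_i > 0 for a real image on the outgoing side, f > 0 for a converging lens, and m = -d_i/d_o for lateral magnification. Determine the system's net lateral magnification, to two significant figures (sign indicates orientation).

Lens 1: 1/d_i1 = 1/f_1 - 1/d_o1 = 1/29.5 - 1/114 = 0.02513 cm^-1, so d_i1 = 39.799 cm.
m_1 = -(39.799)/114 = -0.3491.
That image sits 27.201 cm in front of the second lens, so d_o2 = 27.201 cm.
Lens 2: 1/d_i2 = 1/f_2 - 1/d_o2 = 1/26.5 - 1/(27.201) = 0.00097 cm^-1, so d_i2 = 1028.021 cm.
m_2 = -(1028.021)/(27.201) = -37.7932.
The system's lateral magnification is m_1 m_2 = (-0.3491)(-37.7932) = 13.1941.

13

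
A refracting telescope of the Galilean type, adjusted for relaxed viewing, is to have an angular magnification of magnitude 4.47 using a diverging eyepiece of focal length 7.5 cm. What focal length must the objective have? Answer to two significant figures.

34 cm

|M| = f_obj/|f_eye|, so f_obj = |M| x |f_eye| = 4.47 x 7.5 = 33.525 cm.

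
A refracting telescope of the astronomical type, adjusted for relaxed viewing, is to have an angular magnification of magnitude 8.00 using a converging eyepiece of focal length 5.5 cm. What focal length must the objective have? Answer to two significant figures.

44 cm

|M| = f_obj/|f_eye|, so f_obj = |M| x |f_eye| = 8.0 x 5.5 = 44.000 cm.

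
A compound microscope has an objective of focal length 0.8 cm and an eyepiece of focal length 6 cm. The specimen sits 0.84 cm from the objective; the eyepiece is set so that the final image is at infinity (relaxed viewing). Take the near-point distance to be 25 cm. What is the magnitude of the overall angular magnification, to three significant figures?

Objective: 1/d_i = 1/f_obj - 1/d_o = 1/0.8 - 1/0.84 = 0.05952 cm^-1, so d_i = 16.800 cm.
m_obj = -d_i/d_o = -16.800/0.84 = -20.000.
Eyepiece angular magnification (image at infinity): M_eye = D/f_e = 25/6 = 4.167.
Overall M = m_obj x M_eye = (-20.000)(4.167) = -83.33.
|M| = 83.33.

83.3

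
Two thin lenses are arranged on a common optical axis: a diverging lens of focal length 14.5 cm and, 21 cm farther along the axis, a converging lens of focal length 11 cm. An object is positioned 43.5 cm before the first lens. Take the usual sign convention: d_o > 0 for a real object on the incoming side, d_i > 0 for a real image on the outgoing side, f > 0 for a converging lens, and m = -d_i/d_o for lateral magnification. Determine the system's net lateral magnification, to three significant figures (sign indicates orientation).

-0.132

Lens 1: 1/d_i1 = 1/f_1 - 1/d_o1 = 1/(-14.5) - 1/43.5 = -0.09195 cm^-1, so d_i1 = -10.875 cm.
m_1 = -(-10.875)/43.5 = 0.2500.
The intermediate image is virtual, 10.875 cm to the left of lens 1, so d_o2 = L - d_i1 = 21 - (-10.875) = 31.875 cm.
Lens 2: 1/d_i2 = 1/f_2 - 1/d_o2 = 1/11 - 1/(31.875) = 0.05954 cm^-1, so d_i2 = 16.796 cm.
m_2 = -(16.796)/(31.875) = -0.5269.
The system's lateral magnification is m_1 m_2 = (0.2500)(-0.5269) = -0.1317.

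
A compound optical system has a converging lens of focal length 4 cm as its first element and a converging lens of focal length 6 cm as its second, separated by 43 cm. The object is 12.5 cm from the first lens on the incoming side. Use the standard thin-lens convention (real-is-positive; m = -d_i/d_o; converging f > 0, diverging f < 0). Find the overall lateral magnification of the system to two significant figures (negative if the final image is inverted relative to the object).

0.091

Lens 1: 1/d_i1 = 1/f_1 - 1/d_o1 = 1/4 - 1/12.5 = 0.17000 cm^-1, so d_i1 = 5.882 cm.
m_1 = -(5.882)/12.5 = -0.4706.
That image sits 37.118 cm in front of the second lens, so d_o2 = 37.118 cm.
Lens 2: 1/d_i2 = 1/f_2 - 1/d_o2 = 1/6 - 1/(37.118) = 0.13973 cm^-1, so d_i2 = 7.157 cm.
m_2 = -(7.157)/(37.118) = -0.1928.
The system's lateral magnification is m_1 m_2 = (-0.4706)(-0.1928) = 0.0907.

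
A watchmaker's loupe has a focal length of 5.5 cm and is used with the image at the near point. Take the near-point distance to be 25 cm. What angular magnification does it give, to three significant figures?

M = 1 + D/f = 1 + 25/5.5 = 5.545.

5.55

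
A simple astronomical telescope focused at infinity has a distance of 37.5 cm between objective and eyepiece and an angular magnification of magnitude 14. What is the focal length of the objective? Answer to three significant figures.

35.0 cm

In normal adjustment the tube length equals f_obj + f_eye and |M| = f_obj/f_eye.
So f_obj = 14 f_eye and 14 f_eye + f_eye = 37.5 cm, giving f_eye = 37.5/15 = 2.500 cm and f_obj = 35.000 cm.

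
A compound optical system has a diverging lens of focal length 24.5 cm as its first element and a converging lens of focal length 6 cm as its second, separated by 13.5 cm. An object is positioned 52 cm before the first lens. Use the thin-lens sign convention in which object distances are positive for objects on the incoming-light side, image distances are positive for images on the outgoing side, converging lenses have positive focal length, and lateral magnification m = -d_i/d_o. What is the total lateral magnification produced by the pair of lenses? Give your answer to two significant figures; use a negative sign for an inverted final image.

Lens 1: 1/d_i1 = 1/f_1 - 1/d_o1 = 1/(-24.5) - 1/52 = -0.06005 cm^-1, so d_i1 = -16.654 cm.
m_1 = -(-16.654)/52 = 0.3203.
The intermediate image is virtual, 16.654 cm to the left of lens 1, so d_o2 = L - d_i1 = 13.5 - (-16.654) = 30.154 cm.
Lens 2: 1/d_i2 = 1/f_2 - 1/d_o2 = 1/6 - 1/(30.154) = 0.13350 cm^-1, so d_i2 = 7.490 cm.
m_2 = -(7.490)/(30.154) = -0.2484.
The system's lateral magnification is m_1 m_2 = (0.3203)(-0.2484) = -0.0796.

-0.080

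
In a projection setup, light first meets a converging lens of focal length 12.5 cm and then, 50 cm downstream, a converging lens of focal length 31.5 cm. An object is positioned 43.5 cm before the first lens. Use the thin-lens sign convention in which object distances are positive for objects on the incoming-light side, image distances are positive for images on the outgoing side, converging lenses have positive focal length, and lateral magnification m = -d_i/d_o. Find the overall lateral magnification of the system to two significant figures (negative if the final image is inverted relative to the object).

13

First lens: d_i1 = 1/(1/12.5 - 1/43.5) = 17.540 cm.
m_1 = -(17.540)/43.5 = -0.4032.
That image sits 32.460 cm in front of the second lens, so d_o2 = 32.460 cm.
Second lens: d_i2 = 1/(1/31.5 - 1/(32.460)) = 1065.441 cm.
m_2 = -(1065.441)/(32.460) = -32.8235.
Total m = m_1 x m_2 = (-0.4032)(-32.8235) = 13.2353.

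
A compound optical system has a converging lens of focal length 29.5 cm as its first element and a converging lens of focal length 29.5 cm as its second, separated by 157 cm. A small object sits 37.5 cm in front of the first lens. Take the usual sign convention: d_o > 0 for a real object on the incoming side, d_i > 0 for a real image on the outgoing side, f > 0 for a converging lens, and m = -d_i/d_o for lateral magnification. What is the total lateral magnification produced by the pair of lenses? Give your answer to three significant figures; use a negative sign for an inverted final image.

-10.1

First lens: d_i1 = 1/(1/29.5 - 1/37.5) = 138.281 cm.
m_1 = -(138.281)/37.5 = -3.6875.
That image sits 18.719 cm in front of the second lens, so d_o2 = 18.719 cm.
Second lens: d_i2 = 1/(1/29.5 - 1/(18.719)) = -51.219 cm.
m_2 = -(-51.219)/(18.719) = 2.7362.
Overall magnification: m = m_1 m_2 = -10.0899.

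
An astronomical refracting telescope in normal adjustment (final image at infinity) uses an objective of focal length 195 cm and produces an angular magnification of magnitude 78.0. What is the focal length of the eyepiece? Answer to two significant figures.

2.5 cm

|M| = f_obj/f_eye, so f_eye = f_obj/|M| = 195/78.0 = 2.500 cm.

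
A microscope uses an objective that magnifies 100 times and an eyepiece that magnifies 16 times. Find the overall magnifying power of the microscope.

1600

The overall magnification of a compound microscope is the product of the objective and eyepiece magnifications:
M = M_obj x M_eye = 100 x 16 = 1600.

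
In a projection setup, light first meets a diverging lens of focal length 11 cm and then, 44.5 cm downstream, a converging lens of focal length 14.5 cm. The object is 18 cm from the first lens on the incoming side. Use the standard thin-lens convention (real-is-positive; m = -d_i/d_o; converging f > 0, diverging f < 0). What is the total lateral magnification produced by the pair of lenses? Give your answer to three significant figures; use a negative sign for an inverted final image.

First lens: d_i1 = 1/(1/(-11) - 1/18) = -6.828 cm.
m_1 = -(-6.828)/18 = 0.3793.
With d_i1 < 0 the first image is virtual and lies on the object side; the object distance for lens 2 is d_o2 = 44.5 - (-6.828) = 51.328 cm.
Second lens: d_i2 = 1/(1/14.5 - 1/(51.328)) = 20.209 cm.
m_2 = -(20.209)/(51.328) = -0.3937.
The system's lateral magnification is m_1 m_2 = (0.3793)(-0.3937) = -0.1493.

-0.149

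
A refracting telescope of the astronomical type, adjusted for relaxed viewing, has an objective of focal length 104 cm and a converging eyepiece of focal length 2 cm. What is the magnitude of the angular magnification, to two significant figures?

52

|M| = f_obj/|f_eye| = 104/2 = 52.000.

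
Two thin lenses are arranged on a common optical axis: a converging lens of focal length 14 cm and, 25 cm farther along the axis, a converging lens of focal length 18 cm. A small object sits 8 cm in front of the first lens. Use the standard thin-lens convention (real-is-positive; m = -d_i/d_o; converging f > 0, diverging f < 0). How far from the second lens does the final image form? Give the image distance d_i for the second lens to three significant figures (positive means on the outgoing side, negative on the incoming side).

First lens: d_i1 = 1/(1/14 - 1/8) = -18.667 cm.
With d_i1 < 0 the first image is virtual and lies on the object side; the object distance for lens 2 is d_o2 = 25 - (-18.667) = 43.667 cm.
Second lens: d_i2 = 1/(1/18 - 1/(43.667)) = 30.623 cm.

30.6 cm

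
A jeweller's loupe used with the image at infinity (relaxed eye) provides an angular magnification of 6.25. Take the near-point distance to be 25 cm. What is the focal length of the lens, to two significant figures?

4.0 cm

For the image at infinity, M = D/f.
f = D/M = 25/6.25 = 4.000 cm.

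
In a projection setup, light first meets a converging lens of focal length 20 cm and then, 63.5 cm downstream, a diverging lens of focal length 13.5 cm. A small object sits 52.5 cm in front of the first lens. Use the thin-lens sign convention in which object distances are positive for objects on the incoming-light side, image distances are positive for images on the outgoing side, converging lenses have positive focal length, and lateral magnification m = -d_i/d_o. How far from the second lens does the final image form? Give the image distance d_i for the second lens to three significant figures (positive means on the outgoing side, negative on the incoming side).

-9.42 cm

Applying the thin-lens equation to the first lens, 1/20 = 1/52.5 + 1/d_i1, which gives d_i1 = 32.308 cm.
That image sits 31.192 cm in front of the second lens, so d_o2 = 31.192 cm.
Applying the thin-lens equation again with f_2 = -13.5 cm and d_o2 = 31.192 cm gives d_i2 = -9.422 cm.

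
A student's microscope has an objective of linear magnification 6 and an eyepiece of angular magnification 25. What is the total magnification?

150

The overall magnification of a compound microscope is the product of the objective and eyepiece magnifications:
M = M_obj x M_eye = 6 x 25 = 150.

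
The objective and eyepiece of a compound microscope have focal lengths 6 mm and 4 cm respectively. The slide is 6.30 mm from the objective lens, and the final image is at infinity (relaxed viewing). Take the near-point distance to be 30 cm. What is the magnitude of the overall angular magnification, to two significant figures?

Convert to cm: f_obj = 6 mm = 0.6 cm; d_o = 6.30 mm = 0.63 cm.
Objective: 1/d_i = 1/f_obj - 1/d_o = 1/0.6 - 1/0.63 = 0.07937 cm^-1, so d_i = 12.600 cm.
m_obj = -d_i/d_o = -12.600/0.63 = -20.000.
Eyepiece angular magnification (image at infinity): M_eye = D/f_e = 30/4 = 7.500.
Overall M = m_obj x M_eye = (-20.000)(7.500) = -150.00.
|M| = 150.00.

150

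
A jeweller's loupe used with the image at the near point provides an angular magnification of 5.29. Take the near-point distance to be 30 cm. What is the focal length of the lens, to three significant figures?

6.99 cm

For the image at the near point, M = 1 + D/f.
f = D/(M - 1) = 30/(5.29 - 1) = 6.993 cm.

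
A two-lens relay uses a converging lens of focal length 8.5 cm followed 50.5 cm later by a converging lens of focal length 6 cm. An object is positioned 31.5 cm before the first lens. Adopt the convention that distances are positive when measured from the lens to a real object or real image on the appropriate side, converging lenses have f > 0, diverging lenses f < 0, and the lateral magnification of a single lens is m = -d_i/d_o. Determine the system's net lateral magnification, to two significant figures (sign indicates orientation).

Applying the thin-lens equation to the first lens, 1/8.5 = 1/31.5 + 1/d_i1, which gives d_i1 = 11.641 cm.
Its lateral magnification is m_1 = -d_i1/d_o1 = -(11.641)/31.5 = -0.3696.
Object distance for lens 2: d_o2 = 50.5 - 11.641 = 38.859 cm.
Applying the thin-lens equation again with f_2 = 6 cm and d_o2 = 38.859 cm gives d_i2 = 7.096 cm.
m_2 = -(7.096)/(38.859) = -0.1826.
The system's lateral magnification is m_1 m_2 = (-0.3696)(-0.1826) = 0.0675.

0.067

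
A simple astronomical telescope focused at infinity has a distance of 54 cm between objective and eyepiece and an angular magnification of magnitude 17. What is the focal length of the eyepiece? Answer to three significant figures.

3.00 cm

In normal adjustment the tube length equals f_obj + f_eye and |M| = f_obj/f_eye.
So f_obj = 17 f_eye and 17 f_eye + f_eye = 54 cm, giving f_eye = 54/18 = 3.000 cm and f_obj = 51.000 cm.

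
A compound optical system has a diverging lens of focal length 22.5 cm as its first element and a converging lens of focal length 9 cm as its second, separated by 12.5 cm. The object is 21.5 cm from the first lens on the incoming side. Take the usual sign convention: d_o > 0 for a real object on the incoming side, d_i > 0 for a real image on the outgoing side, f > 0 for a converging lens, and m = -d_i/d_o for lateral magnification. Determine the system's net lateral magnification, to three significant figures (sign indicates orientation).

Lens 1: 1/d_i1 = 1/f_1 - 1/d_o1 = 1/(-22.5) - 1/21.5 = -0.09096 cm^-1, so d_i1 = -10.994 cm.
m_1 = -(-10.994)/21.5 = 0.5114.
With d_i1 < 0 the first image is virtual and lies on the object side; the object distance for lens 2 is d_o2 = 12.5 - (-10.994) = 23.494 cm.
Lens 2: 1/d_i2 = 1/f_2 - 1/d_o2 = 1/9 - 1/(23.494) = 0.06855 cm^-1, so d_i2 = 14.588 cm.
m_2 = -(14.588)/(23.494) = -0.6209.
Overall magnification: m = m_1 m_2 = -0.3175.

-0.318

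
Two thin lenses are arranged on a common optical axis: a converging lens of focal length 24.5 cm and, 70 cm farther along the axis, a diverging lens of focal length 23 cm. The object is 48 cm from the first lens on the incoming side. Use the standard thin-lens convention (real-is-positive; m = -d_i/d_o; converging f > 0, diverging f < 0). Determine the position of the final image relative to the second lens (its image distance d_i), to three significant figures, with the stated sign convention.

First lens: d_i1 = 1/(1/24.5 - 1/48) = 50.043 cm.
That image sits 19.957 cm in front of the second lens, so d_o2 = 19.957 cm.
Second lens: d_i2 = 1/(1/(-23) - 1/(19.957)) = -10.685 cm.

-10.7 cm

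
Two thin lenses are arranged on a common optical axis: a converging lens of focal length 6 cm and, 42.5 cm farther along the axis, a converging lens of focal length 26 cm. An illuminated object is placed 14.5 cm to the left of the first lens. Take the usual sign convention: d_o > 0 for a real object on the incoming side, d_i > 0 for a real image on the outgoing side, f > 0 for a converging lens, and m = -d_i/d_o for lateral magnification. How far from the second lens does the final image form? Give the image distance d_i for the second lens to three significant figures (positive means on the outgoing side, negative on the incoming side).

134 cm

First lens: d_i1 = 1/(1/6 - 1/14.5) = 10.235 cm.
Object distance for lens 2: d_o2 = 42.5 - 10.235 = 32.265 cm.
Second lens: d_i2 = 1/(1/26 - 1/(32.265)) = 133.906 cm.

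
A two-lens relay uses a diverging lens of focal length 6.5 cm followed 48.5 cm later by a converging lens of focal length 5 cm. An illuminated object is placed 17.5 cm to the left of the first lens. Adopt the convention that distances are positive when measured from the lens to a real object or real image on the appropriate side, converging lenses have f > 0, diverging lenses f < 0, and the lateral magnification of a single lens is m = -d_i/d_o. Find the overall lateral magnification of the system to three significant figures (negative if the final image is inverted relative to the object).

First lens: d_i1 = 1/(1/(-6.5) - 1/17.5) = -4.740 cm.
m_1 = -(-4.740)/17.5 = 0.2708.
With d_i1 < 0 the first image is virtual and lies on the object side; the object distance for lens 2 is d_o2 = 48.5 - (-4.740) = 53.240 cm.
Second lens: d_i2 = 1/(1/5 - 1/(53.240)) = 5.518 cm.
m_2 = -(5.518)/(53.240) = -0.1036.
Total m = m_1 x m_2 = (0.2708)(-0.1036) = -0.0281.

-0.0281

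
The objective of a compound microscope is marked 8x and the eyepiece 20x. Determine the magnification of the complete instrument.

The overall magnification of a compound microscope is the product of the objective and eyepiece magnifications:
M = M_obj x M_eye = 8 x 20 = 160.

160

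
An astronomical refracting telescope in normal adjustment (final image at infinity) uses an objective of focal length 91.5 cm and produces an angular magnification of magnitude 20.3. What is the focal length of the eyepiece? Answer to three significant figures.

|M| = f_obj/f_eye, so f_eye = f_obj/|M| = 91.5/20.3 = 4.507 cm.

4.51 cm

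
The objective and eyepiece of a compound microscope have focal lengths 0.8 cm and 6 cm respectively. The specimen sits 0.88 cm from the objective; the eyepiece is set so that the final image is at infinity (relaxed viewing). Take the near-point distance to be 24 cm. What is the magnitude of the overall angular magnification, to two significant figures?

Objective: 1/d_i = 1/f_obj - 1/d_o = 1/0.8 - 1/0.88 = 0.11364 cm^-1, so d_i = 8.800 cm.
m_obj = -d_i/d_o = -8.800/0.88 = -10.000.
Eyepiece angular magnification (image at infinity): M_eye = D/f_e = 24/6 = 4.000.
Overall M = m_obj x M_eye = (-10.000)(4.000) = -40.00.
|M| = 40.00.

40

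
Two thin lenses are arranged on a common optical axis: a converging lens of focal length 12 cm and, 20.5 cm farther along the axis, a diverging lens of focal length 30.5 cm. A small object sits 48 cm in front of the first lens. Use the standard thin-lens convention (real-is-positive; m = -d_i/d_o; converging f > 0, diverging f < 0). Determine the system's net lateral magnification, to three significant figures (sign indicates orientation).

Lens 1: 1/d_i1 = 1/f_1 - 1/d_o1 = 1/12 - 1/48 = 0.06250 cm^-1, so d_i1 = 16.000 cm.
m_1 = -(16.000)/48 = -0.3333.
The intermediate image is 16.000 cm to the right of lens 1, so d_o2 = L - d_i1 = 20.5 - 16.000 = 4.500 cm.
Lens 2: 1/d_i2 = 1/f_2 - 1/d_o2 = 1/(-30.5) - 1/(4.500) = -0.25501 cm^-1, so d_i2 = -3.921 cm.
m_2 = -(-3.921)/(4.500) = 0.8714.
The system's lateral magnification is m_1 m_2 = (-0.3333)(0.8714) = -0.2905.

-0.290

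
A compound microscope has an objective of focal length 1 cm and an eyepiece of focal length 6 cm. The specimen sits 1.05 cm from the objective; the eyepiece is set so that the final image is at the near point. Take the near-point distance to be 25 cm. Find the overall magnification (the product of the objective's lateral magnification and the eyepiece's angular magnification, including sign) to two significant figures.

-100

Objective: 1/d_i = 1/f_obj - 1/d_o = 1/1 - 1/1.05 = 0.04762 cm^-1, so d_i = 21.000 cm.
m_obj = -d_i/d_o = -21.000/1.05 = -20.000.
Eyepiece angular magnification (image at near point): M_eye = 1 + D/f_e = 1 + 25/6 = 5.167.
Overall M = m_obj x M_eye = (-20.000)(5.167) = -103.33.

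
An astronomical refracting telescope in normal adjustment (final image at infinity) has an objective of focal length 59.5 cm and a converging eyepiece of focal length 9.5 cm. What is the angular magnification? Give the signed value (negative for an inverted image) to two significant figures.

M = -f_obj/f_eye = -59.5/(9.5) = -6.263.

-6.3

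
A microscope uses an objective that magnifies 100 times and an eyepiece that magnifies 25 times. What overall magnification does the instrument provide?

The overall magnification of a compound microscope is the product of the objective and eyepiece magnifications:
M = M_obj x M_eye = 100 x 25 = 2500.

2500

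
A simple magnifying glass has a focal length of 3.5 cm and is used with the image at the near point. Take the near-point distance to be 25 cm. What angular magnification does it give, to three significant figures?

8.14

M = 1 + D/f = 1 + 25/3.5 = 8.143.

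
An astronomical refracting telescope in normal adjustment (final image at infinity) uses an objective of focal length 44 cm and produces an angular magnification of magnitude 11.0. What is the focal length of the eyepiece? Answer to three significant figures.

|M| = f_obj/f_eye, so f_eye = f_obj/|M| = 44/11.0 = 4.000 cm.

4.00 cm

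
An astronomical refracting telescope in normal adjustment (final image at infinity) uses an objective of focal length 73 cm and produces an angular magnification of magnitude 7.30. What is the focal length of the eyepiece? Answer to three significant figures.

|M| = f_obj/f_eye, so f_eye = f_obj/|M| = 73/7.3 = 10.000 cm.

10.0 cm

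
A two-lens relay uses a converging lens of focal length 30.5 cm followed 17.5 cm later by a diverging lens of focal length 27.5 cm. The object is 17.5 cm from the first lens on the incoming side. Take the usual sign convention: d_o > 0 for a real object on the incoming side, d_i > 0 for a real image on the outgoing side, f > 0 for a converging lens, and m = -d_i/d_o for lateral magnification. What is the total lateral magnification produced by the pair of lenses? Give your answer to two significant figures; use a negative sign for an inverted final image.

Applying the thin-lens equation to the first lens, 1/30.5 = 1/17.5 + 1/d_i1, which gives d_i1 = -41.058 cm.
Its lateral magnification is m_1 = -d_i1/d_o1 = -(-41.058)/17.5 = 2.3462.
With d_i1 < 0 the first image is virtual and lies on the object side; the object distance for lens 2 is d_o2 = 17.5 - (-41.058) = 58.558 cm.
Applying the thin-lens equation again with f_2 = -27.5 cm and d_o2 = 58.558 cm gives d_i2 = -18.712 cm.
m_2 = -(-18.712)/(58.558) = 0.3196.
The system's lateral magnification is m_1 m_2 = (2.3462)(0.3196) = 0.7497.

0.75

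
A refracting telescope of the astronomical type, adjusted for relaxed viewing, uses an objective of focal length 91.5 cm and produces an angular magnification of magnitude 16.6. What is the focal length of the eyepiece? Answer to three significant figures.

|M| = f_obj/f_eye, so f_eye = f_obj/|M| = 91.5/16.6 = 5.512 cm.

5.51 cm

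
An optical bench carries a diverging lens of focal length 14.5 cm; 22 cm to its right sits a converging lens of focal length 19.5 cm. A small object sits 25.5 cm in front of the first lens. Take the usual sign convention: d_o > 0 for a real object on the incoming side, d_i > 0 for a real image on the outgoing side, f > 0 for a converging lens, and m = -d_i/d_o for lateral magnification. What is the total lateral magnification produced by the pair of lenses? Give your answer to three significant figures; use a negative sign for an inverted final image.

-0.602

Lens 1: 1/d_i1 = 1/f_1 - 1/d_o1 = 1/(-14.5) - 1/25.5 = -0.10818 cm^-1, so d_i1 = -9.244 cm.
m_1 = -(-9.244)/25.5 = 0.3625.
With d_i1 < 0 the first image is virtual and lies on the object side; the object distance for lens 2 is d_o2 = 22 - (-9.244) = 31.244 cm.
Lens 2: 1/d_i2 = 1/f_2 - 1/d_o2 = 1/19.5 - 1/(31.244) = 0.01928 cm^-1, so d_i2 = 51.879 cm.
m_2 = -(51.879)/(31.244) = -1.6605.
The system's lateral magnification is m_1 m_2 = (0.3625)(-1.6605) = -0.6019.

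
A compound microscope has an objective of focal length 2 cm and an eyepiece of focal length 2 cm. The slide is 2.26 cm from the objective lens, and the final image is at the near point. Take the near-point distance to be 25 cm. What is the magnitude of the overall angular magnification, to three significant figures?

Objective: 1/d_i = 1/f_obj - 1/d_o = 1/2 - 1/2.26 = 0.05752 cm^-1, so d_i = 17.385 cm.
m_obj = -d_i/d_o = -17.385/2.26 = -7.692.
Eyepiece angular magnification (image at near point): M_eye = 1 + D/f_e = 1 + 25/2 = 13.500.
Overall M = m_obj x M_eye = (-7.692)(13.500) = -103.85.
|M| = 103.85.

104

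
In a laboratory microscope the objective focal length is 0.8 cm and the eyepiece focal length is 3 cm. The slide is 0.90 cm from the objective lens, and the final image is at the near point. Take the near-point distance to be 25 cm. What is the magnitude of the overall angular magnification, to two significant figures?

Objective: 1/d_i = 1/f_obj - 1/d_o = 1/0.8 - 1/0.90 = 0.13889 cm^-1, so d_i = 7.200 cm.
m_obj = -d_i/d_o = -7.200/0.90 = -8.000.
Eyepiece angular magnification (image at near point): M_eye = 1 + D/f_e = 1 + 25/3 = 9.333.
Overall M = m_obj x M_eye = (-8.000)(9.333) = -74.67.
|M| = 74.67.

75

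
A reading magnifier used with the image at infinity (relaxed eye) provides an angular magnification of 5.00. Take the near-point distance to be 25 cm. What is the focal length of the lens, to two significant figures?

5.0 cm

For the image at infinity, M = D/f.
f = D/M = 25/5.0 = 5.000 cm.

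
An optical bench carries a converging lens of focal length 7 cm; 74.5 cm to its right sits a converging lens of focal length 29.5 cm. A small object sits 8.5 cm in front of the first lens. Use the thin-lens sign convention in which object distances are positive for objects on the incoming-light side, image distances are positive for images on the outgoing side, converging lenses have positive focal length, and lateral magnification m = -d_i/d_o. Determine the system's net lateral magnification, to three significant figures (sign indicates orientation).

25.8

Lens 1: 1/d_i1 = 1/f_1 - 1/d_o1 = 1/7 - 1/8.5 = 0.02521 cm^-1, so d_i1 = 39.667 cm.
m_1 = -(39.667)/8.5 = -4.6667.
That image sits 34.833 cm in front of the second lens, so d_o2 = 34.833 cm.
Lens 2: 1/d_i2 = 1/f_2 - 1/d_o2 = 1/29.5 - 1/(34.833) = 0.00519 cm^-1, so d_i2 = 192.672 cm.
m_2 = -(192.672)/(34.833) = -5.5313.
Total m = m_1 x m_2 = (-4.6667)(-5.5313) = 25.8125.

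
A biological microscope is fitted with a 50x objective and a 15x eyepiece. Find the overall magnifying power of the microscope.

The overall magnification of a compound microscope is the product of the objective and eyepiece magnifications:
M = M_obj x M_eye = 50 x 15 = 750.

750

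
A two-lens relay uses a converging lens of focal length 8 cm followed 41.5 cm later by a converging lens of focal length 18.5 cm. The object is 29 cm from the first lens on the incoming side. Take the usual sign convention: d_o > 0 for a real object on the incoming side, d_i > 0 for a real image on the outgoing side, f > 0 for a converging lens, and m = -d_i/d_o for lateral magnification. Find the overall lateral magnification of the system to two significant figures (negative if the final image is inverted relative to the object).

0.59

Lens 1: 1/d_i1 = 1/f_1 - 1/d_o1 = 1/8 - 1/29 = 0.09052 cm^-1, so d_i1 = 11.048 cm.
m_1 = -(11.048)/29 = -0.3810.
Object distance for lens 2: d_o2 = 41.5 - 11.048 = 30.452 cm.
Lens 2: 1/d_i2 = 1/f_2 - 1/d_o2 = 1/18.5 - 1/(30.452) = 0.02122 cm^-1, so d_i2 = 47.134 cm.
m_2 = -(47.134)/(30.452) = -1.5478.
The system's lateral magnification is m_1 m_2 = (-0.3810)(-1.5478) = 0.5896.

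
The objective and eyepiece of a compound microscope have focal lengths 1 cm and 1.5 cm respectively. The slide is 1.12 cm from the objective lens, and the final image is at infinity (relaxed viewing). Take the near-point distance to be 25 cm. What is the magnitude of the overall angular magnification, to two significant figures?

140

Objective: 1/d_i = 1/f_obj - 1/d_o = 1/1 - 1/1.12 = 0.10714 cm^-1, so d_i = 9.333 cm.
m_obj = -d_i/d_o = -9.333/1.12 = -8.333.
Eyepiece angular magnification (image at infinity): M_eye = D/f_e = 25/1.5 = 16.667.
Overall M = m_obj x M_eye = (-8.333)(16.667) = -138.89.
|M| = 138.89.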